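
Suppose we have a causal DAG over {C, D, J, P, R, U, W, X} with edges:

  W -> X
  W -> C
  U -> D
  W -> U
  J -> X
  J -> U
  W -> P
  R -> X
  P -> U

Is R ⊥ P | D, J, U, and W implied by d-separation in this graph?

Yes

We examine all 4 paths between R and P:
Path 1: R → X ← W → P
  X is a collider here and neither X nor any of its descendants is conditioned on, so the collider stays closed — the path is blocked at X.
Path 2: R → X ← W → U ← P
  X is a collider here and neither X nor any of its descendants is conditioned on, so the collider stays closed — the path is blocked at X.
Path 3: R → X ← J → U ← W → P
  X is a collider here and neither X nor any of its descendants is conditioned on, so the collider stays closed — the path is blocked at X.
Path 4: R → X ← J → U ← P
  X is a collider here and neither X nor any of its descendants is conditioned on, so the collider stays closed — the path is blocked at X.
All paths are blocked; R ⊥ P | {D, J, U, W} holds.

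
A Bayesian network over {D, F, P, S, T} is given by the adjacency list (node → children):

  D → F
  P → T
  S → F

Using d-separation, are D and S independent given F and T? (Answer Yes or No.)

No

Only one path connects D and S:
Path 1: D → F ← S
  F is a collider and F is conditioned on, which opens it — no node blocks this path, so it is active.
Because an active path exists, D and S are not d-separated.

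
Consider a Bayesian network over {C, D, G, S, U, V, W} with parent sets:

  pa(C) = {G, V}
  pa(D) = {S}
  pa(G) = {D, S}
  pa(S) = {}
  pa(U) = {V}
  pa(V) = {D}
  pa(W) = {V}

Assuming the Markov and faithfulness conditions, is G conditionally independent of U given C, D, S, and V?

We examine all 3 paths between G and U:
Path 1: G → C ← V → U
  V is a fork here and V is conditioned on, so the path is blocked at V.
Path 2: G ← S → D → V → U
  S is a fork here and S is conditioned on, so the path is blocked at S.
Path 3: G ← D → V → U
  D is a fork here and D is conditioned on, so the path is blocked at D.
Every path is blocked, so G and U are d-separated given {C, D, S, V}.

Yes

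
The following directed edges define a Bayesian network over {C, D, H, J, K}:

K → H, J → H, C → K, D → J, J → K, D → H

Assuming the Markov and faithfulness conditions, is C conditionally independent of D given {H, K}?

No

We examine all 4 paths between C and D:
Path 1: C → K ← J → H ← D
  K is a collider and K is conditioned on, which opens it; J is a fork and J is not conditioned on; H is a collider and H is conditioned on, which opens it — no node blocks this path, so it is active.
Path 2: C → K ← J ← D
  K is a collider and K is conditioned on, which opens it; J is a chain and J is not conditioned on — no node blocks this path, so it is active.
Path 3: C → K → H ← J ← D
  K is a chain here and K is conditioned on, so the path is blocked at K.
Path 4: C → K → H ← D
  K is a chain here and K is conditioned on, so the path is blocked at K.
Since the path C → K ← J → H ← D is active, C and D are not d-separated given {H, K}.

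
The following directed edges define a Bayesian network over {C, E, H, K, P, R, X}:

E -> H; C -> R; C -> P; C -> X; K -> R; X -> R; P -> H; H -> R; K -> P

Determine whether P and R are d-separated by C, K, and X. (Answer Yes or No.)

We examine all 4 paths between P and R:
  1. P ← C → X → R — C:fork[blocks]; X:chain[blocks] ⇒ blocked
  2. P ← C → R — C:fork[blocks] ⇒ blocked
  3. P → H → R — H:chain[open] ⇒ active
  4. P ← K → R — K:fork[blocks] ⇒ blocked
Because an active path exists, P and R are not d-separated.

No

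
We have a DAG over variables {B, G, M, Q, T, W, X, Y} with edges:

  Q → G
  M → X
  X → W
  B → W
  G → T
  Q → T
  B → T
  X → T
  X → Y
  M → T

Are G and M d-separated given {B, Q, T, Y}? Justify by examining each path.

6 paths connect G and M; each must be blocked for d-separation to hold:
Path 1: G → T ← B → W ← X ← M
  B is a fork here and B is conditioned on, so the path is blocked at B.
Path 2: G → T ← X ← M
  T is a collider and T is conditioned on, which opens it; X is a chain and X is not conditioned on — no node blocks this path, so it is active.
Path 3: G → T ← M
  T is a collider and T is conditioned on, which opens it — no node blocks this path, so it is active.
Path 4: G ← Q → T ← B → W ← X ← M
  Q is a fork here and Q is conditioned on, so the path is blocked at Q.
Path 5: G ← Q → T ← X ← M
  Q is a fork here and Q is conditioned on, so the path is blocked at Q.
Path 6: G ← Q → T ← M
  Q is a fork here and Q is conditioned on, so the path is blocked at Q.
At least one path is unblocked, so d-separation fails.

No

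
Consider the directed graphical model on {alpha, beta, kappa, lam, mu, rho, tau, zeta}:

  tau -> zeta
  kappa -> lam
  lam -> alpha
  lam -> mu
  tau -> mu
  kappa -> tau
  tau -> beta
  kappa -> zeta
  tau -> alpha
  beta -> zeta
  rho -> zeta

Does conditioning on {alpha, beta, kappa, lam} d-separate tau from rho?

Yes — tau and rho are d-separated given {alpha, beta, kappa, lam}.

There are 5 undirected paths between tau and rho; checking each against the conditioning set {alpha, beta, kappa, lam}:
  1. tau ← kappa → zeta ← rho — kappa:fork[blocks]; zeta:collider[blocks] ⇒ blocked
  2. tau → beta → zeta ← rho — beta:chain[blocks]; zeta:collider[blocks] ⇒ blocked
  3. tau → alpha ← lam ← kappa → zeta ← rho — alpha:collider[open]; lam:chain[blocks]; kappa:fork[blocks]; zeta:collider[blocks] ⇒ blocked
  4. tau → mu ← lam ← kappa → zeta ← rho — mu:collider[blocks]; lam:chain[blocks]; kappa:fork[blocks]; zeta:collider[blocks] ⇒ blocked
  5. tau → zeta ← rho — zeta:collider[blocks] ⇒ blocked
Since every path is blocked, d-separation holds.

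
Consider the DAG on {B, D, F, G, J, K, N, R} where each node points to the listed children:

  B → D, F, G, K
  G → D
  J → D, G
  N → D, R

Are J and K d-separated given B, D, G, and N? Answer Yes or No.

Yes — J and K are d-separated given {B, D, G, N}.

Enumerating the 4 paths from J to K and testing each for blocking by {B, D, G, N}:
  1. J → D ← G ← B → K — D:collider[open]; G:chain[blocks]; B:fork[blocks] ⇒ blocked
  2. J → D ← B → K — D:collider[open]; B:fork[blocks] ⇒ blocked
  3. J → G → D ← B → K — G:chain[blocks]; D:collider[open]; B:fork[blocks] ⇒ blocked
  4. J → G ← B → K — G:collider[open]; B:fork[blocks] ⇒ blocked
Every path is blocked, so J and K are d-separated given {B, D, G, N}.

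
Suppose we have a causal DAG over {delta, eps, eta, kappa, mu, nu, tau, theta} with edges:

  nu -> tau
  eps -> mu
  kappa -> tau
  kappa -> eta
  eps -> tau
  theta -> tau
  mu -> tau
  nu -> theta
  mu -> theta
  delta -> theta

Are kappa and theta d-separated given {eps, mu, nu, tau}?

No

We examine all 4 paths between kappa and theta:
  1. kappa → tau ← nu → theta — tau:collider[open]; nu:fork[blocks] ⇒ blocked
  2. kappa → tau ← mu → theta — tau:collider[open]; mu:fork[blocks] ⇒ blocked
  3. kappa → tau ← theta — tau:collider[open] ⇒ active
  4. kappa → tau ← eps → mu → theta — tau:collider[open]; eps:fork[blocks]; mu:chain[blocks] ⇒ blocked
Since the path kappa → tau ← theta is active, kappa and theta are not d-separated given {eps, mu, nu, tau}.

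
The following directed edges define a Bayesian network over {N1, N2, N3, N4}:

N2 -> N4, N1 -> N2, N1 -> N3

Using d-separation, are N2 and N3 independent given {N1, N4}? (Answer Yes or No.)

Yes

Only one path connects N2 and N3:
  1. N2 ← N1 → N3 — N1:fork[blocks] ⇒ blocked
All paths are blocked; N2 ⊥ N3 | {N1, N4} holds.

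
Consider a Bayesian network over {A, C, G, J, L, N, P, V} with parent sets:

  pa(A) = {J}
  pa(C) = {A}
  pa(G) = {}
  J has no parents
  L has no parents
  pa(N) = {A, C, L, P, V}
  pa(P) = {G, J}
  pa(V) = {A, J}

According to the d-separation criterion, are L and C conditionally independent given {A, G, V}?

Yes — L and C are d-separated given {A, G, V}.

6 paths connect L and C; each must be blocked for d-separation to hold:
Path 1: L → N ← A → C
  N is a collider here and neither N nor any of its descendants is conditioned on, so the collider stays closed — the path is blocked at N.
Path 2: L → N ← P ← J → A → C
  N is a collider here and neither N nor any of its descendants is conditioned on, so the collider stays closed — the path is blocked at N.
Path 3: L → N ← P ← J → V ← A → C
  N is a collider here and neither N nor any of its descendants is conditioned on, so the collider stays closed — the path is blocked at N.
Path 4: L → N ← V ← A → C
  N is a collider here and neither N nor any of its descendants is conditioned on, so the collider stays closed — the path is blocked at N.
Path 5: L → N ← V ← J → A → C
  N is a collider here and neither N nor any of its descendants is conditioned on, so the collider stays closed — the path is blocked at N.
Path 6: L → N ← C
  N is a collider here and neither N nor any of its descendants is conditioned on, so the collider stays closed — the path is blocked at N.
All paths are blocked; L ⊥ C | {A, G, V} holds.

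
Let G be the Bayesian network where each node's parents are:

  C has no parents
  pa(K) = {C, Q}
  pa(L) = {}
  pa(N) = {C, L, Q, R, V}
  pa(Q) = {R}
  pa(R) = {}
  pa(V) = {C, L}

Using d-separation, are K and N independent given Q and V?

No — K and N are not d-separated given {Q, V}.

We examine all 5 paths between K and N:
Path 1: K ← C → N
  C is a fork and C is not conditioned on — no node blocks this path, so it is active.
Path 2: K ← C → V → N
  V is a chain here and V is conditioned on, so the path is blocked at V.
Path 3: K ← C → V ← L → N
  C is a fork and C is not conditioned on; V is a collider and V is conditioned on, which opens it; L is a fork and L is not conditioned on — no node blocks this path, so it is active.
Path 4: K ← Q → N
  Q is a fork here and Q is conditioned on, so the path is blocked at Q.
Path 5: K ← Q ← R → N
  Q is a chain here and Q is conditioned on, so the path is blocked at Q.
Since the path K ← C → N is active, K and N are not d-separated given {Q, V}.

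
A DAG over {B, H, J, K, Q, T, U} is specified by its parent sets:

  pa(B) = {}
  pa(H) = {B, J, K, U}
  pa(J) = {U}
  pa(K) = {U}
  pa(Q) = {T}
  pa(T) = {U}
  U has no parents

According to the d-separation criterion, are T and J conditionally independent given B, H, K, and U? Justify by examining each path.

We examine all 3 paths between T and J:
Path 1: T ← U → H ← J
  U is a fork here and U is conditioned on, so the path is blocked at U.
Path 2: T ← U → K → H ← J
  U is a fork here and U is conditioned on, so the path is blocked at U.
Path 3: T ← U → J
  U is a fork here and U is conditioned on, so the path is blocked at U.
Every path is blocked, so T and J are d-separated given {B, H, K, U}.

Yes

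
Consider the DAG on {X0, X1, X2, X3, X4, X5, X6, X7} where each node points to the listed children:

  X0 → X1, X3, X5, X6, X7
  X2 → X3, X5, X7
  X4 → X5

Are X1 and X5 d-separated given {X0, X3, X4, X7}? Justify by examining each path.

There are 3 undirected paths between X1 and X5; checking each against the conditioning set {X0, X3, X4, X7}:
  1. X1 ← X0 → X3 ← X2 → X5 — X0:fork[blocks]; X3:collider[open]; X2:fork[open] ⇒ blocked
  2. X1 ← X0 → X7 ← X2 → X5 — X0:fork[blocks]; X7:collider[open]; X2:fork[open] ⇒ blocked
  3. X1 ← X0 → X5 — X0:fork[blocks] ⇒ blocked
Every path is blocked, so X1 and X5 are d-separated given {X0, X3, X4, X7}.

Yes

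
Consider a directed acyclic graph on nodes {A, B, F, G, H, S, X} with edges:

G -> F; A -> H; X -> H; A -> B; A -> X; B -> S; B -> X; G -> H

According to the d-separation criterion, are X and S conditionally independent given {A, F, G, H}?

No

There are 3 undirected paths between X and S; checking each against the conditioning set {A, F, G, H}:
  1. X ← B → S — B:fork[open] ⇒ active
  2. X ← A → B → S — A:fork[blocks]; B:chain[open] ⇒ blocked
  3. X → H ← A → B → S — H:collider[open]; A:fork[blocks]; B:chain[open] ⇒ blocked
At least one path is unblocked, so d-separation fails.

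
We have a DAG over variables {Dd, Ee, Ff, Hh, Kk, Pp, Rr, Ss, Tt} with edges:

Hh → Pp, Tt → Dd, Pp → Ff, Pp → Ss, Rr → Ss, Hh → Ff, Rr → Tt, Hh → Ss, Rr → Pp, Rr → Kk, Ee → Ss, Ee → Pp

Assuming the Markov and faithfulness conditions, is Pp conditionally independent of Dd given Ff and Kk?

Enumerating the 5 paths from Pp to Dd and testing each for blocking by {Ff, Kk}:
Path 1: Pp → Ss ← Rr → Tt → Dd
  Ss is a collider here and neither Ss nor any of its descendants is conditioned on, so the collider stays closed — the path is blocked at Ss.
Path 2: Pp ← Rr → Tt → Dd
  Rr is a fork and Rr is not conditioned on; Tt is a chain and Tt is not conditioned on — no node blocks this path, so it is active.
Path 3: Pp → Ff ← Hh → Ss ← Rr → Tt → Dd
  Ss is a collider here and neither Ss nor any of its descendants is conditioned on, so the collider stays closed — the path is blocked at Ss.
Path 4: Pp ← Hh → Ss ← Rr → Tt → Dd
  Ss is a collider here and neither Ss nor any of its descendants is conditioned on, so the collider stays closed — the path is blocked at Ss.
Path 5: Pp ← Ee → Ss ← Rr → Tt → Dd
  Ss is a collider here and neither Ss nor any of its descendants is conditioned on, so the collider stays closed — the path is blocked at Ss.
At least one path is unblocked, so d-separation fails.

No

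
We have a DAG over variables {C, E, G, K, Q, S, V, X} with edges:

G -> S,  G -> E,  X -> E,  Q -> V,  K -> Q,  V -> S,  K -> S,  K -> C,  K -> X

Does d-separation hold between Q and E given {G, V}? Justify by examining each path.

We examine all 4 paths between Q and E:
  1. Q ← K → S ← G → E — K:fork[open]; S:collider[blocks]; G:fork[blocks] ⇒ blocked
  2. Q ← K → X → E — K:fork[open]; X:chain[open] ⇒ active
  3. Q → V → S ← G → E — V:chain[blocks]; S:collider[blocks]; G:fork[blocks] ⇒ blocked
  4. Q → V → S ← K → X → E — V:chain[blocks]; S:collider[blocks]; K:fork[open]; X:chain[open] ⇒ blocked
Since the path Q ← K → X → E is active, Q and E are not d-separated given {G, V}.

No — Q and E are not d-separated given {G, V}.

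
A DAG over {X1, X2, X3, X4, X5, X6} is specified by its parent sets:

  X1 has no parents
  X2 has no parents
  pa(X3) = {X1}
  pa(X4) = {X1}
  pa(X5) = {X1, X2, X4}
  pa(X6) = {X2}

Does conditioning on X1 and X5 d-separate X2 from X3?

Yes

There are 2 undirected paths between X2 and X3; checking each against the conditioning set {X1, X5}:
Path 1: X2 → X5 ← X1 → X3
  X1 is a fork here and X1 is conditioned on, so the path is blocked at X1.
Path 2: X2 → X5 ← X4 ← X1 → X3
  X1 is a fork here and X1 is conditioned on, so the path is blocked at X1.
Since every path is blocked, d-separation holds.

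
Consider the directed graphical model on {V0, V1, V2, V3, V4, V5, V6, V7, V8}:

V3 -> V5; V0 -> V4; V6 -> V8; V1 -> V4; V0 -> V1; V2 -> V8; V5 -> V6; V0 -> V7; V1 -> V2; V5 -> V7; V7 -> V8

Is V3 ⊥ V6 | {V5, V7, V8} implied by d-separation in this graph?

Yes

We examine all 4 paths between V3 and V6:
  1. V3 → V5 → V7 → V8 ← V6 — V5:chain[blocks]; V7:chain[blocks]; V8:collider[open] ⇒ blocked
  2. V3 → V5 → V7 ← V0 → V1 → V2 → V8 ← V6 — V5:chain[blocks]; V7:collider[open]; V0:fork[open]; V1:chain[open]; V2:chain[open]; V8:collider[open] ⇒ blocked
  3. V3 → V5 → V7 ← V0 → V4 ← V1 → V2 → V8 ← V6 — V5:chain[blocks]; V7:collider[open]; V0:fork[open]; V4:collider[blocks]; V1:fork[open]; V2:chain[open]; V8:collider[open] ⇒ blocked
  4. V3 → V5 → V6 — V5:chain[blocks] ⇒ blocked
Every path is blocked, so V3 and V6 are d-separated given {V5, V7, V8}.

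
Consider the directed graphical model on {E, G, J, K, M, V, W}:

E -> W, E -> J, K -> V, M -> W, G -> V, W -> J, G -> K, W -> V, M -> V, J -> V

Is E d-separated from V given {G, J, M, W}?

There are 6 undirected paths between E and V; checking each against the conditioning set {G, J, M, W}:
Path 1: E → J → V
  J is a chain here and J is conditioned on, so the path is blocked at J.
Path 2: E → J ← W → V
  W is a fork here and W is conditioned on, so the path is blocked at W.
Path 3: E → J ← W ← M → V
  W is a chain here and W is conditioned on, so the path is blocked at W.
Path 4: E → W → J → V
  W is a chain here and W is conditioned on, so the path is blocked at W.
Path 5: E → W → V
  W is a chain here and W is conditioned on, so the path is blocked at W.
Path 6: E → W ← M → V
  M is a fork here and M is conditioned on, so the path is blocked at M.
Every path is blocked, so E and V are d-separated given {G, J, M, W}.

Yes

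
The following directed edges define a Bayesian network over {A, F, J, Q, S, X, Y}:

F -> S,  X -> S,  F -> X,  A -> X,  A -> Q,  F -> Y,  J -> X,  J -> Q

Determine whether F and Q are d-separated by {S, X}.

No — F and Q are not d-separated given {S, X}.

Enumerating the 4 paths from F to Q and testing each for blocking by {S, X}:
Path 1: F → X ← A → Q
  X is a collider and X is conditioned on, which opens it; A is a fork and A is not conditioned on — no node blocks this path, so it is active.
Path 2: F → X ← J → Q
  X is a collider and X is conditioned on, which opens it; J is a fork and J is not conditioned on — no node blocks this path, so it is active.
Path 3: F → S ← X ← A → Q
  X is a chain here and X is conditioned on, so the path is blocked at X.
Path 4: F → S ← X ← J → Q
  X is a chain here and X is conditioned on, so the path is blocked at X.
Since the path F → X ← A → Q is active, F and Q are not d-separated given {S, X}.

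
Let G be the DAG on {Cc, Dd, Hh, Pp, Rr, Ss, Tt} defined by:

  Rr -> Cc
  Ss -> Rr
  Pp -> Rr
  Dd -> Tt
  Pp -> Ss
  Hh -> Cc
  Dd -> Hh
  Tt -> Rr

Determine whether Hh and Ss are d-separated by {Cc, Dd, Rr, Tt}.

We examine all 4 paths between Hh and Ss:
  1. Hh ← Dd → Tt → Rr ← Pp → Ss — Dd:fork[blocks]; Tt:chain[blocks]; Rr:collider[open]; Pp:fork[open] ⇒ blocked
  2. Hh ← Dd → Tt → Rr ← Ss — Dd:fork[blocks]; Tt:chain[blocks]; Rr:collider[open] ⇒ blocked
  3. Hh → Cc ← Rr ← Pp → Ss — Cc:collider[open]; Rr:chain[blocks]; Pp:fork[open] ⇒ blocked
  4. Hh → Cc ← Rr ← Ss — Cc:collider[open]; Rr:chain[blocks] ⇒ blocked
Since every path is blocked, d-separation holds.

Yes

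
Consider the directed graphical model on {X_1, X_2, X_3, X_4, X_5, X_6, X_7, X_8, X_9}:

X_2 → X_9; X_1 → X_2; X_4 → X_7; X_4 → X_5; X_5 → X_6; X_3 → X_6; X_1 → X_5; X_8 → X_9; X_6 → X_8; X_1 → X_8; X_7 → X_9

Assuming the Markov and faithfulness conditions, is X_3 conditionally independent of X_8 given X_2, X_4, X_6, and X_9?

We examine all 5 paths between X_3 and X_8:
Path 1: X_3 → X_6 → X_8
  X_6 is a chain here and X_6 is conditioned on, so the path is blocked at X_6.
Path 2: X_3 → X_6 ← X_5 ← X_1 → X_8
  X_6 is a collider and X_6 is conditioned on, which opens it; X_5 is a chain and X_5 is not conditioned on; X_1 is a fork and X_1 is not conditioned on — no node blocks this path, so it is active.
Path 3: X_3 → X_6 ← X_5 ← X_1 → X_2 → X_9 ← X_8
  X_2 is a chain here and X_2 is conditioned on, so the path is blocked at X_2.
Path 4: X_3 → X_6 ← X_5 ← X_4 → X_7 → X_9 ← X_8
  X_4 is a fork here and X_4 is conditioned on, so the path is blocked at X_4.
Path 5: X_3 → X_6 ← X_5 ← X_4 → X_7 → X_9 ← X_2 ← X_1 → X_8
  X_4 is a fork here and X_4 is conditioned on, so the path is blocked at X_4.
Since the path X_3 → X_6 ← X_5 ← X_1 → X_8 is active, X_3 and X_8 are not d-separated given {X_2, X_4, X_6, X_9}.

No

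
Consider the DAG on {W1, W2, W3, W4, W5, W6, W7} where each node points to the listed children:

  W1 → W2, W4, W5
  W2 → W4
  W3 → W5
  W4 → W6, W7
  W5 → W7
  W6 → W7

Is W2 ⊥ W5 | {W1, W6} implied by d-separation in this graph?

There are 6 undirected paths between W2 and W5; checking each against the conditioning set {W1, W6}:
Path 1: W2 → W4 → W7 ← W5
  W7 is a collider here and neither W7 nor any of its descendants is conditioned on, so the collider stays closed — the path is blocked at W7.
Path 2: W2 → W4 → W6 → W7 ← W5
  W6 is a chain here and W6 is conditioned on, so the path is blocked at W6.
Path 3: W2 → W4 ← W1 → W5
  W1 is a fork here and W1 is conditioned on, so the path is blocked at W1.
Path 4: W2 ← W1 → W4 → W7 ← W5
  W1 is a fork here and W1 is conditioned on, so the path is blocked at W1.
Path 5: W2 ← W1 → W4 → W6 → W7 ← W5
  W1 is a fork here and W1 is conditioned on, so the path is blocked at W1.
Path 6: W2 ← W1 → W5
  W1 is a fork here and W1 is conditioned on, so the path is blocked at W1.
Since every path is blocked, d-separation holds.

Yes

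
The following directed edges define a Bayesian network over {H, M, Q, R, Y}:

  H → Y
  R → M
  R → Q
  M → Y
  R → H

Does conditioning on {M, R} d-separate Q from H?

We examine all 2 paths between Q and H:
Path 1: Q ← R → M → Y ← H
  R is a fork here and R is conditioned on, so the path is blocked at R.
Path 2: Q ← R → H
  R is a fork here and R is conditioned on, so the path is blocked at R.
Every path is blocked, so Q and H are d-separated given {M, R}.

Yes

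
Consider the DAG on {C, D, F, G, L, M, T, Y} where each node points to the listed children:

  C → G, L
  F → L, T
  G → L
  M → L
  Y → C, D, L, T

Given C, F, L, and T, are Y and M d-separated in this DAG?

Enumerating the 4 paths from Y to M and testing each for blocking by {C, F, L, T}:
Path 1: Y → L ← M
  L is a collider and L is conditioned on, which opens it — no node blocks this path, so it is active.
Path 2: Y → C → L ← M
  C is a chain here and C is conditioned on, so the path is blocked at C.
Path 3: Y → C → G → L ← M
  C is a chain here and C is conditioned on, so the path is blocked at C.
Path 4: Y → T ← F → L ← M
  F is a fork here and F is conditioned on, so the path is blocked at F.
Because an active path exists, Y and M are not d-separated.

No — Y and M are not d-separated given {C, F, L, T}.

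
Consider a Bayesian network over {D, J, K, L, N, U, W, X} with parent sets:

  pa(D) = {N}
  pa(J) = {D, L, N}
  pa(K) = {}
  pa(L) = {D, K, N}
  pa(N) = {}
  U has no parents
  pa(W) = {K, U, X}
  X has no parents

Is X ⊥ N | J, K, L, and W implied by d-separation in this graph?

Yes

There are 5 undirected paths between X and N; checking each against the conditioning set {J, K, L, W}:
  1. X → W ← K → L ← N — W:collider[open]; K:fork[blocks]; L:collider[open] ⇒ blocked
  2. X → W ← K → L → J ← N — W:collider[open]; K:fork[blocks]; L:chain[blocks]; J:collider[open] ⇒ blocked
  3. X → W ← K → L → J ← D ← N — W:collider[open]; K:fork[blocks]; L:chain[blocks]; J:collider[open]; D:chain[open] ⇒ blocked
  4. X → W ← K → L ← D ← N — W:collider[open]; K:fork[blocks]; L:collider[open]; D:chain[open] ⇒ blocked
  5. X → W ← K → L ← D → J ← N — W:collider[open]; K:fork[blocks]; L:collider[open]; D:fork[open]; J:collider[open] ⇒ blocked
All paths are blocked; X ⊥ N | {J, K, L, W} holds.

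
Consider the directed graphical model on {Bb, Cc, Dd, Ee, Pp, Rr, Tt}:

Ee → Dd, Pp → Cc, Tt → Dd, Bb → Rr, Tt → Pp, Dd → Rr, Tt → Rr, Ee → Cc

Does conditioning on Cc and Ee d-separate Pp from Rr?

We examine all 4 paths between Pp and Rr:
Path 1: Pp ← Tt → Dd → Rr
  Tt is a fork and Tt is not conditioned on; Dd is a chain and Dd is not conditioned on — no node blocks this path, so it is active.
Path 2: Pp ← Tt → Rr
  Tt is a fork and Tt is not conditioned on — no node blocks this path, so it is active.
Path 3: Pp → Cc ← Ee → Dd ← Tt → Rr
  Ee is a fork here and Ee is conditioned on, so the path is blocked at Ee.
Path 4: Pp → Cc ← Ee → Dd → Rr
  Ee is a fork here and Ee is conditioned on, so the path is blocked at Ee.
At least one path is unblocked, so d-separation fails.

No — Pp and Rr are not d-separated given {Cc, Ee}.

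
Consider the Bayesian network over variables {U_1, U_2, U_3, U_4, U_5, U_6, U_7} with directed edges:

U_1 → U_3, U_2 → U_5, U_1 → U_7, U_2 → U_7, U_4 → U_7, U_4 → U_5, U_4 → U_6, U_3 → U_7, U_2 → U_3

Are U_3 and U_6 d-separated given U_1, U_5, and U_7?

6 paths connect U_3 and U_6; each must be blocked for d-separation to hold:
Path 1: U_3 ← U_2 → U_7 ← U_4 → U_6
  U_2 is a fork and U_2 is not conditioned on; U_7 is a collider and U_7 is conditioned on, which opens it; U_4 is a fork and U_4 is not conditioned on — no node blocks this path, so it is active.
Path 2: U_3 ← U_2 → U_5 ← U_4 → U_6
  U_2 is a fork and U_2 is not conditioned on; U_5 is a collider and U_5 is conditioned on, which opens it; U_4 is a fork and U_4 is not conditioned on — no node blocks this path, so it is active.
Path 3: U_3 ← U_1 → U_7 ← U_2 → U_5 ← U_4 → U_6
  U_1 is a fork here and U_1 is conditioned on, so the path is blocked at U_1.
Path 4: U_3 ← U_1 → U_7 ← U_4 → U_6
  U_1 is a fork here and U_1 is conditioned on, so the path is blocked at U_1.
Path 5: U_3 → U_7 ← U_2 → U_5 ← U_4 → U_6
  U_7 is a collider and U_7 is conditioned on, which opens it; U_2 is a fork and U_2 is not conditioned on; U_5 is a collider and U_5 is conditioned on, which opens it; U_4 is a fork and U_4 is not conditioned on — no node blocks this path, so it is active.
Path 6: U_3 → U_7 ← U_4 → U_6
  U_7 is a collider and U_7 is conditioned on, which opens it; U_4 is a fork and U_4 is not conditioned on — no node blocks this path, so it is active.
Since the path U_3 ← U_2 → U_7 ← U_4 → U_6 is active, U_3 and U_6 are not d-separated given {U_1, U_5, U_7}.

No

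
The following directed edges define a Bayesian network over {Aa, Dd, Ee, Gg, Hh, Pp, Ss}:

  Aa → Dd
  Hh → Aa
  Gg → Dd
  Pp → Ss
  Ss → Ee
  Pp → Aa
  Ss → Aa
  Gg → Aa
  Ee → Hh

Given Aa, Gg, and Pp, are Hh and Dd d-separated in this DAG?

Yes

There are 6 undirected paths between Hh and Dd; checking each against the conditioning set {Aa, Gg, Pp}:
Path 1: Hh → Aa → Dd
  Aa is a chain here and Aa is conditioned on, so the path is blocked at Aa.
Path 2: Hh → Aa ← Gg → Dd
  Gg is a fork here and Gg is conditioned on, so the path is blocked at Gg.
Path 3: Hh ← Ee ← Ss → Aa → Dd
  Aa is a chain here and Aa is conditioned on, so the path is blocked at Aa.
Path 4: Hh ← Ee ← Ss → Aa ← Gg → Dd
  Gg is a fork here and Gg is conditioned on, so the path is blocked at Gg.
Path 5: Hh ← Ee ← Ss ← Pp → Aa → Dd
  Pp is a fork here and Pp is conditioned on, so the path is blocked at Pp.
Path 6: Hh ← Ee ← Ss ← Pp → Aa ← Gg → Dd
  Pp is a fork here and Pp is conditioned on, so the path is blocked at Pp.
All paths are blocked; Hh ⊥ Dd | {Aa, Gg, Pp} holds.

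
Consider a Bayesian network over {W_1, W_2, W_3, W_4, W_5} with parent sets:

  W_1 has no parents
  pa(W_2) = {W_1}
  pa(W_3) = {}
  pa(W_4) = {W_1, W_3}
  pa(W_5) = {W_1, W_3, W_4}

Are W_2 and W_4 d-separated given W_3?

There are 3 undirected paths between W_2 and W_4; checking each against the conditioning set {W_3}:
Path 1: W_2 ← W_1 → W_5 ← W_3 → W_4
  W_5 is a collider here and neither W_5 nor any of its descendants is conditioned on, so the collider stays closed — the path is blocked at W_5.
Path 2: W_2 ← W_1 → W_5 ← W_4
  W_5 is a collider here and neither W_5 nor any of its descendants is conditioned on, so the collider stays closed — the path is blocked at W_5.
Path 3: W_2 ← W_1 → W_4
  W_1 is a fork and W_1 is not conditioned on — no node blocks this path, so it is active.
Since the path W_2 ← W_1 → W_4 is active, W_2 and W_4 are not d-separated given {W_3}.

No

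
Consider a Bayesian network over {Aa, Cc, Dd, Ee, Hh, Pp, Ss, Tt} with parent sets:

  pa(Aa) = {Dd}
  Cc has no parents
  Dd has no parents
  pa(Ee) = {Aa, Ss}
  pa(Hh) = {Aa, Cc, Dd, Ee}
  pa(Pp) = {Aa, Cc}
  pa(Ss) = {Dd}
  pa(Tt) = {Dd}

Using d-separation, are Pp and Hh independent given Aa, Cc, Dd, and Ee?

Yes

6 paths connect Pp and Hh; each must be blocked for d-separation to hold:
Path 1: Pp ← Aa → Ee ← Ss ← Dd → Hh
  Aa is a fork here and Aa is conditioned on, so the path is blocked at Aa.
Path 2: Pp ← Aa → Ee → Hh
  Aa is a fork here and Aa is conditioned on, so the path is blocked at Aa.
Path 3: Pp ← Aa ← Dd → Ss → Ee → Hh
  Aa is a chain here and Aa is conditioned on, so the path is blocked at Aa.
Path 4: Pp ← Aa ← Dd → Hh
  Aa is a chain here and Aa is conditioned on, so the path is blocked at Aa.
Path 5: Pp ← Aa → Hh
  Aa is a fork here and Aa is conditioned on, so the path is blocked at Aa.
Path 6: Pp ← Cc → Hh
  Cc is a fork here and Cc is conditioned on, so the path is blocked at Cc.
All paths are blocked; Pp ⊥ Hh | {Aa, Cc, Dd, Ee} holds.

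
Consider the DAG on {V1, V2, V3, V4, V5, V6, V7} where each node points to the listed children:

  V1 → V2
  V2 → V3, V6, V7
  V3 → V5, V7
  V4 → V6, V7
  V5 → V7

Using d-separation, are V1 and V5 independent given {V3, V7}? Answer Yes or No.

There are 6 undirected paths between V1 and V5; checking each against the conditioning set {V3, V7}:
  1. V1 → V2 → V3 → V5 — V2:chain[open]; V3:chain[blocks] ⇒ blocked
  2. V1 → V2 → V3 → V7 ← V5 — V2:chain[open]; V3:chain[blocks]; V7:collider[open] ⇒ blocked
  3. V1 → V2 → V7 ← V3 → V5 — V2:chain[open]; V7:collider[open]; V3:fork[blocks] ⇒ blocked
  4. V1 → V2 → V7 ← V5 — V2:chain[open]; V7:collider[open] ⇒ active
  5. V1 → V2 → V6 ← V4 → V7 ← V3 → V5 — V2:chain[open]; V6:collider[blocks]; V4:fork[open]; V7:collider[open]; V3:fork[blocks] ⇒ blocked
  6. V1 → V2 → V6 ← V4 → V7 ← V5 — V2:chain[open]; V6:collider[blocks]; V4:fork[open]; V7:collider[open] ⇒ blocked
At least one path is unblocked, so d-separation fails.

No — V1 and V5 are not d-separated given {V3, V7}.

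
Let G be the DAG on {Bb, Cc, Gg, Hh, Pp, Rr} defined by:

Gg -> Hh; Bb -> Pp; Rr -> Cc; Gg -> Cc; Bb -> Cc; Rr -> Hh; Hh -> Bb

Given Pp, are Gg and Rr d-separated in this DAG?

No

There are 4 undirected paths between Gg and Rr; checking each against the conditioning set {Pp}:
Path 1: Gg → Cc ← Rr
  Cc is a collider here and neither Cc nor any of its descendants is conditioned on, so the collider stays closed — the path is blocked at Cc.
Path 2: Gg → Cc ← Bb ← Hh ← Rr
  Cc is a collider here and neither Cc nor any of its descendants is conditioned on, so the collider stays closed — the path is blocked at Cc.
Path 3: Gg → Hh ← Rr
  Hh is a collider and its descendant Pp is conditioned on, which opens it — no node blocks this path, so it is active.
Path 4: Gg → Hh → Bb → Cc ← Rr
  Cc is a collider here and neither Cc nor any of its descendants is conditioned on, so the collider stays closed — the path is blocked at Cc.
Since the path Gg → Hh ← Rr is active, Gg and Rr are not d-separated given {Pp}.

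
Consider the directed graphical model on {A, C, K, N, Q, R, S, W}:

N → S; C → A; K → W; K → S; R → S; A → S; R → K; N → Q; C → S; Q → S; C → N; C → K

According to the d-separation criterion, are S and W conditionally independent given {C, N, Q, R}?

No

Enumerating the 6 paths from S to W and testing each for blocking by {C, N, Q, R}:
  1. S ← C → K → W — C:fork[blocks]; K:chain[open] ⇒ blocked
  2. S ← Q ← N ← C → K → W — Q:chain[blocks]; N:chain[blocks]; C:fork[blocks]; K:chain[open] ⇒ blocked
  3. S ← R → K → W — R:fork[blocks]; K:chain[open] ⇒ blocked
  4. S ← N ← C → K → W — N:chain[blocks]; C:fork[blocks]; K:chain[open] ⇒ blocked
  5. S ← A ← C → K → W — A:chain[open]; C:fork[blocks]; K:chain[open] ⇒ blocked
  6. S ← K → W — K:fork[open] ⇒ active
Since the path S ← K → W is active, S and W are not d-separated given {C, N, Q, R}.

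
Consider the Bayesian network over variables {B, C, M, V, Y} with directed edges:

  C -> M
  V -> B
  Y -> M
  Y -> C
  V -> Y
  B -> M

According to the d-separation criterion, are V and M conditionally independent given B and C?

There are 3 undirected paths between V and M; checking each against the conditioning set {B, C}:
Path 1: V → Y → M
  Y is a chain and Y is not conditioned on — no node blocks this path, so it is active.
Path 2: V → Y → C → M
  C is a chain here and C is conditioned on, so the path is blocked at C.
Path 3: V → B → M
  B is a chain here and B is conditioned on, so the path is blocked at B.
Because an active path exists, V and M are not d-separated.

No — V and M are not d-separated given {B, C}.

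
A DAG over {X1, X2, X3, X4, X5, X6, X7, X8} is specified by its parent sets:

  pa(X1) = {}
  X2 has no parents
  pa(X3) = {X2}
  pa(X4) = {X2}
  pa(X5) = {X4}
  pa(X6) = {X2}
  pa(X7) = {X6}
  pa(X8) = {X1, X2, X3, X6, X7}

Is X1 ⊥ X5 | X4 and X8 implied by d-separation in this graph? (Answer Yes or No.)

Enumerating the 4 paths from X1 to X5 and testing each for blocking by {X4, X8}:
  1. X1 → X8 ← X3 ← X2 → X4 → X5 — X8:collider[open]; X3:chain[open]; X2:fork[open]; X4:chain[blocks] ⇒ blocked
  2. X1 → X8 ← X7 ← X6 ← X2 → X4 → X5 — X8:collider[open]; X7:chain[open]; X6:chain[open]; X2:fork[open]; X4:chain[blocks] ⇒ blocked
  3. X1 → X8 ← X2 → X4 → X5 — X8:collider[open]; X2:fork[open]; X4:chain[blocks] ⇒ blocked
  4. X1 → X8 ← X6 ← X2 → X4 → X5 — X8:collider[open]; X6:chain[open]; X2:fork[open]; X4:chain[blocks] ⇒ blocked
Since every path is blocked, d-separation holds.

Yes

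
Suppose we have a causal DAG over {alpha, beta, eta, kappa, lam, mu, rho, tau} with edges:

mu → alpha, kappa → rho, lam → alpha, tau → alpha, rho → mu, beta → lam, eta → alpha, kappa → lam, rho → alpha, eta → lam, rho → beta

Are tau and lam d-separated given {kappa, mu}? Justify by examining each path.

Enumerating the 6 paths from tau to lam and testing each for blocking by {kappa, mu}:
Path 1: tau → alpha ← mu ← rho → beta → lam
  alpha is a collider here and neither alpha nor any of its descendants is conditioned on, so the collider stays closed — the path is blocked at alpha.
Path 2: tau → alpha ← mu ← rho ← kappa → lam
  alpha is a collider here and neither alpha nor any of its descendants is conditioned on, so the collider stays closed — the path is blocked at alpha.
Path 3: tau → alpha ← lam
  alpha is a collider here and neither alpha nor any of its descendants is conditioned on, so the collider stays closed — the path is blocked at alpha.
Path 4: tau → alpha ← eta → lam
  alpha is a collider here and neither alpha nor any of its descendants is conditioned on, so the collider stays closed — the path is blocked at alpha.
Path 5: tau → alpha ← rho → beta → lam
  alpha is a collider here and neither alpha nor any of its descendants is conditioned on, so the collider stays closed — the path is blocked at alpha.
Path 6: tau → alpha ← rho ← kappa → lam
  alpha is a collider here and neither alpha nor any of its descendants is conditioned on, so the collider stays closed — the path is blocked at alpha.
All paths are blocked; tau ⊥ lam | {kappa, mu} holds.

Yes — tau and lam are d-separated given {kappa, mu}.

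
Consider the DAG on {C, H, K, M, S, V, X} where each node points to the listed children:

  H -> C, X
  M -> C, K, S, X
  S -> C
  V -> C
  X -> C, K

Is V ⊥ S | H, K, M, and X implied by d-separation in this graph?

Yes

We examine all 6 paths between V and S:
Path 1: V → C ← H → X → K ← M → S
  C is a collider here and neither C nor any of its descendants is conditioned on, so the collider stays closed — the path is blocked at C.
Path 2: V → C ← H → X ← M → S
  C is a collider here and neither C nor any of its descendants is conditioned on, so the collider stays closed — the path is blocked at C.
Path 3: V → C ← M → S
  C is a collider here and neither C nor any of its descendants is conditioned on, so the collider stays closed — the path is blocked at C.
Path 4: V → C ← X → K ← M → S
  C is a collider here and neither C nor any of its descendants is conditioned on, so the collider stays closed — the path is blocked at C.
Path 5: V → C ← X ← M → S
  C is a collider here and neither C nor any of its descendants is conditioned on, so the collider stays closed — the path is blocked at C.
Path 6: V → C ← S
  C is a collider here and neither C nor any of its descendants is conditioned on, so the collider stays closed — the path is blocked at C.
All paths are blocked; V ⊥ S | {H, K, M, X} holds.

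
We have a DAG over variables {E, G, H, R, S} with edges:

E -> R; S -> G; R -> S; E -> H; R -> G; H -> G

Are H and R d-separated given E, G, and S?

3 paths connect H and R; each must be blocked for d-separation to hold:
Path 1: H ← E → R
  E is a fork here and E is conditioned on, so the path is blocked at E.
Path 2: H → G ← S ← R
  S is a chain here and S is conditioned on, so the path is blocked at S.
Path 3: H → G ← R
  G is a collider and G is conditioned on, which opens it — no node blocks this path, so it is active.
Because an active path exists, H and R are not d-separated.

No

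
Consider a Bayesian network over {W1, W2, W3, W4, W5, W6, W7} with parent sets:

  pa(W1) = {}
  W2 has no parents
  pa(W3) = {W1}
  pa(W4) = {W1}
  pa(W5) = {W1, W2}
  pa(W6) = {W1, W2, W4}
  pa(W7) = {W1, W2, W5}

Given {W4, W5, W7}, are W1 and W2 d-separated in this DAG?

No

There are 6 undirected paths between W1 and W2; checking each against the conditioning set {W4, W5, W7}:
Path 1: W1 → W5 → W7 ← W2
  W5 is a chain here and W5 is conditioned on, so the path is blocked at W5.
Path 2: W1 → W5 ← W2
  W5 is a collider and W5 is conditioned on, which opens it — no node blocks this path, so it is active.
Path 3: W1 → W6 ← W2
  W6 is a collider here and neither W6 nor any of its descendants is conditioned on, so the collider stays closed — the path is blocked at W6.
Path 4: W1 → W4 → W6 ← W2
  W4 is a chain here and W4 is conditioned on, so the path is blocked at W4.
Path 5: W1 → W7 ← W5 ← W2
  W5 is a chain here and W5 is conditioned on, so the path is blocked at W5.
Path 6: W1 → W7 ← W2
  W7 is a collider and W7 is conditioned on, which opens it — no node blocks this path, so it is active.
Because an active path exists, W1 and W2 are not d-separated.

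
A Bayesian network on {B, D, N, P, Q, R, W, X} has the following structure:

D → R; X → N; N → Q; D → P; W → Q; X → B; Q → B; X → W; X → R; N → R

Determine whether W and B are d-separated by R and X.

There are 6 undirected paths between W and B; checking each against the conditioning set {R, X}:
  1. W ← X → R ← N → Q → B — X:fork[blocks]; R:collider[open]; N:fork[open]; Q:chain[open] ⇒ blocked
  2. W ← X → B — X:fork[blocks] ⇒ blocked
  3. W ← X → N → Q → B — X:fork[blocks]; N:chain[open]; Q:chain[open] ⇒ blocked
  4. W → Q → B — Q:chain[open] ⇒ active
  5. W → Q ← N → R ← X → B — Q:collider[blocks]; N:fork[open]; R:collider[open]; X:fork[blocks] ⇒ blocked
  6. W → Q ← N ← X → B — Q:collider[blocks]; N:chain[open]; X:fork[blocks] ⇒ blocked
At least one path is unblocked, so d-separation fails.

No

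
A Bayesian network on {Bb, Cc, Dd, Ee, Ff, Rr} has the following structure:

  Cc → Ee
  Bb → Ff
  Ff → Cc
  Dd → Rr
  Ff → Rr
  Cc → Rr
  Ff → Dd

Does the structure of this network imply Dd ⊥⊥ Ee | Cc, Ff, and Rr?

There are 4 undirected paths between Dd and Ee; checking each against the conditioning set {Cc, Ff, Rr}:
Path 1: Dd → Rr ← Cc → Ee
  Cc is a fork here and Cc is conditioned on, so the path is blocked at Cc.
Path 2: Dd → Rr ← Ff → Cc → Ee
  Ff is a fork here and Ff is conditioned on, so the path is blocked at Ff.
Path 3: Dd ← Ff → Rr ← Cc → Ee
  Ff is a fork here and Ff is conditioned on, so the path is blocked at Ff.
Path 4: Dd ← Ff → Cc → Ee
  Ff is a fork here and Ff is conditioned on, so the path is blocked at Ff.
Every path is blocked, so Dd and Ee are d-separated given {Cc, Ff, Rr}.

Yes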